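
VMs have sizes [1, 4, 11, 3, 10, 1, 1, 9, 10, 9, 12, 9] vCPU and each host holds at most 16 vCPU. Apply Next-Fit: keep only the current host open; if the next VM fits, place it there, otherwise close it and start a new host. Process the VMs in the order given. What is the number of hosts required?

7

host 1: place 1 vCPU, 15 vCPU left
host 1: place 4 vCPU, 11 vCPU left
host 1: place 11 vCPU, 0 vCPU left
host 2: place 3 vCPU, 13 vCPU left
host 2: place 10 vCPU, 3 vCPU left
host 2: place 1 vCPU, 2 vCPU left
host 2: place 1 vCPU, 1 vCPU left
host 3: place 9 vCPU, 7 vCPU left
host 4: place 10 vCPU, 6 vCPU left
host 5: place 9 vCPU, 7 vCPU left
host 6: place 12 vCPU, 4 vCPU left
host 7: place 9 vCPU, 7 vCPU left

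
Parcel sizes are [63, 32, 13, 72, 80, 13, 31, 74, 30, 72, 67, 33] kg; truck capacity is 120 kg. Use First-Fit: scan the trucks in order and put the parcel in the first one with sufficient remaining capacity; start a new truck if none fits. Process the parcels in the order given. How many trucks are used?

Put 63 kg in truck 1; 57 kg remain.
Put 32 kg in truck 1; 25 kg remain.
Put 13 kg in truck 1; 12 kg remain.
Put 72 kg in truck 2; 48 kg remain.
Put 80 kg in truck 3; 40 kg remain.
Put 13 kg in truck 2; 35 kg remain.
Put 31 kg in truck 2; 4 kg remain.
Put 74 kg in truck 4; 46 kg remain.
Put 30 kg in truck 3; 10 kg remain.
Put 72 kg in truck 5; 48 kg remain.
Put 67 kg in truck 6; 53 kg remain.
Put 33 kg in truck 4; 13 kg remain.

6 trucks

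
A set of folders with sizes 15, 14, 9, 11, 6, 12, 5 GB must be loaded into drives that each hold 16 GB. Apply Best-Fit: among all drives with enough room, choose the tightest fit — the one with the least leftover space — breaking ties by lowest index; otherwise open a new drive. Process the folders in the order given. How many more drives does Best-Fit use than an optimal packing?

Best-Fit: [15] [14] [9,6] [11,5] [12] → 5 drives.
Total size 72 GB; any packing needs at least ⌈72/16⌉ = 5 drives.
So 5 is already optimal.

0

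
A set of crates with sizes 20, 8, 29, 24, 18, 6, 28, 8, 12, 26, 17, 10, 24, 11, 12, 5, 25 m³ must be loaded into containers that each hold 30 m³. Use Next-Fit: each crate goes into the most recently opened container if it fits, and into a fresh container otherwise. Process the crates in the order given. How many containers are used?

11 containers

Put 20 m³ in container 1; 10 m³ remain.
Put 8 m³ in container 1; 2 m³ remain.
Put 29 m³ in container 2; 1 m³ remain.
Put 24 m³ in container 3; 6 m³ remain.
Put 18 m³ in container 4; 12 m³ remain.
Put 6 m³ in container 4; 6 m³ remain.
Put 28 m³ in container 5; 2 m³ remain.
Put 8 m³ in container 6; 22 m³ remain.
Put 12 m³ in container 6; 10 m³ remain.
Put 26 m³ in container 7; 4 m³ remain.
Put 17 m³ in container 8; 13 m³ remain.
Put 10 m³ in container 8; 3 m³ remain.
Put 24 m³ in container 9; 6 m³ remain.
Put 11 m³ in container 10; 19 m³ remain.
Put 12 m³ in container 10; 7 m³ remain.
Put 5 m³ in container 10; 2 m³ remain.
Put 25 m³ in container 11; 5 m³ remain.
Final containers: [20,8] [29] [24] [18,6] [28] [8,12] [26] [17,10] [24] [11,12,5] [25].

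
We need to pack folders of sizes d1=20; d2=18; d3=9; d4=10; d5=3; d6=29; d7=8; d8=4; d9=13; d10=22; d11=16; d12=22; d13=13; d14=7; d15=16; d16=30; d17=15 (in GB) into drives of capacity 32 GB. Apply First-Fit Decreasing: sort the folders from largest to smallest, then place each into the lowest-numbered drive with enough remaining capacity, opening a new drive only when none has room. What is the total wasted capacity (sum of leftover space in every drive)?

Sorted descending: 30, 29, 22, 22, 20, 18, 16, 16, 15, 13, 13, 10, 9, 8, 7, 4, 3.
drive 1: place 30 GB, 2 GB left
drive 2: place 29 GB, 3 GB left
drive 3: place 22 GB, 10 GB left
drive 4: place 22 GB, 10 GB left
drive 5: place 20 GB, 12 GB left
drive 6: place 18 GB, 14 GB left
drive 7: place 16 GB, 16 GB left
drive 7: place 16 GB, 0 GB left
drive 8: place 15 GB, 17 GB left
drive 6: place 13 GB, 1 GB left
drive 8: place 13 GB, 4 GB left
drive 3: place 10 GB, 0 GB left
drive 4: place 9 GB, 1 GB left
drive 5: place 8 GB, 4 GB left
drive 9: place 7 GB, 25 GB left
drive 5: place 4 GB, 0 GB left
drive 2: place 3 GB, 0 GB left
9 drives × 32 GB = 288 GB; used 255 GB; unused 33 GB.

33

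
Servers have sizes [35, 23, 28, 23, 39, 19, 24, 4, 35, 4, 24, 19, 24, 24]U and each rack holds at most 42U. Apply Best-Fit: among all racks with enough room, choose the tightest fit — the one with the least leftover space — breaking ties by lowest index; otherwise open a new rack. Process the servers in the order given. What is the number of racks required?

Put 35U in rack 1; 7U remain.
Put 23U in rack 2; 19U remain.
Put 28U in rack 3; 14U remain.
Put 23U in rack 4; 19U remain.
Put 39U in rack 5; 3U remain.
Put 19U in rack 2; 0U remain.
Put 24U in rack 6; 18U remain.
Put 4U in rack 1; 3U remain.
Put 35U in rack 7; 7U remain.
Put 4U in rack 7; 3U remain.
Put 24U in rack 8; 18U remain.
Put 19U in rack 4; 0U remain.
Put 24U in rack 9; 18U remain.
Put 24U in rack 10; 18U remain.

10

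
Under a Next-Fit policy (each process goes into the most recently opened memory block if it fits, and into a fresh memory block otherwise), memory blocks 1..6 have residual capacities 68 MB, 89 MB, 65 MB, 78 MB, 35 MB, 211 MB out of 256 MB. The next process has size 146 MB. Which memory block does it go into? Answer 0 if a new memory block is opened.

Next-Fit only looks at memory block 6, which has 211 MB free.
146 MB fits there.

6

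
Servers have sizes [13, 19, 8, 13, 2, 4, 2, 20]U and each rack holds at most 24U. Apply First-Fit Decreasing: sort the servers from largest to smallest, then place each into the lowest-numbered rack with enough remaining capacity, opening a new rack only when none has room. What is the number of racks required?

Sorted descending: 20, 19, 13, 13, 8, 4, 2, 2.
Put 20U in rack 1; 4U remain.
Put 19U in rack 2; 5U remain.
Put 13U in rack 3; 11U remain.
Put 13U in rack 4; 11U remain.
Put 8U in rack 3; 3U remain.
Put 4U in rack 1; 0U remain.
Put 2U in rack 2; 3U remain.
Put 2U in rack 2; 1U remain.
Final racks: [20,4] [19,2,2] [13,8] [13].

4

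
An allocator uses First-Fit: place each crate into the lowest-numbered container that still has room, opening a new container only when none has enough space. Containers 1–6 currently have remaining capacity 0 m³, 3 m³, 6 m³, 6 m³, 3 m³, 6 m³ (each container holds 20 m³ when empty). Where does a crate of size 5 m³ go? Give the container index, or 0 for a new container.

3

Containers with room: container 3 (6 m³), container 4 (6 m³), container 6 (6 m³).
The first with room is container 3.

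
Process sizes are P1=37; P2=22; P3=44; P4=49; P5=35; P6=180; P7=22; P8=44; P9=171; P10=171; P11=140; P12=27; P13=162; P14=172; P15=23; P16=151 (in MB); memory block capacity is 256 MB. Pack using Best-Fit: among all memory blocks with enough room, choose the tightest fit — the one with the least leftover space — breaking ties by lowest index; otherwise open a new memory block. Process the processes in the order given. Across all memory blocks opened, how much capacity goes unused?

598

P1 (37 MB) → memory block 1 (remaining 219 MB)
P2 (22 MB) → memory block 1 (remaining 197 MB)
P3 (44 MB) → memory block 1 (remaining 153 MB)
P4 (49 MB) → memory block 1 (remaining 104 MB)
P5 (35 MB) → memory block 1 (remaining 69 MB)
P6 (180 MB) → memory block 2 (remaining 76 MB)
P7 (22 MB) → memory block 1 (remaining 47 MB)
P8 (44 MB) → memory block 1 (remaining 3 MB)
P9 (171 MB) → memory block 3 (remaining 85 MB)
P10 (171 MB) → memory block 4 (remaining 85 MB)
P11 (140 MB) → memory block 5 (remaining 116 MB)
P12 (27 MB) → memory block 2 (remaining 49 MB)
P13 (162 MB) → memory block 6 (remaining 94 MB)
P14 (172 MB) → memory block 7 (remaining 84 MB)
P15 (23 MB) → memory block 2 (remaining 26 MB)
P16 (151 MB) → memory block 8 (remaining 105 MB)
8 memory blocks × 256 MB = 2048 MB; used 1450 MB; unused 598 MB.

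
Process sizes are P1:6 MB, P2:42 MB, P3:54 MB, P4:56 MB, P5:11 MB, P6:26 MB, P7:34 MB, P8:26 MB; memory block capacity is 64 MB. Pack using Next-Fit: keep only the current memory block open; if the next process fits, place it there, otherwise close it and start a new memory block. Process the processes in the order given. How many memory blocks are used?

Put P1 (6 MB) in memory block 1; 58 MB remain.
Put P2 (42 MB) in memory block 1; 16 MB remain.
Put P3 (54 MB) in memory block 2; 10 MB remain.
Put P4 (56 MB) in memory block 3; 8 MB remain.
Put P5 (11 MB) in memory block 4; 53 MB remain.
Put P6 (26 MB) in memory block 4; 27 MB remain.
Put P7 (34 MB) in memory block 5; 30 MB remain.
Put P8 (26 MB) in memory block 5; 4 MB remain.
Final memory blocks: [6,42] [54] [56] [11,26] [34,26].

5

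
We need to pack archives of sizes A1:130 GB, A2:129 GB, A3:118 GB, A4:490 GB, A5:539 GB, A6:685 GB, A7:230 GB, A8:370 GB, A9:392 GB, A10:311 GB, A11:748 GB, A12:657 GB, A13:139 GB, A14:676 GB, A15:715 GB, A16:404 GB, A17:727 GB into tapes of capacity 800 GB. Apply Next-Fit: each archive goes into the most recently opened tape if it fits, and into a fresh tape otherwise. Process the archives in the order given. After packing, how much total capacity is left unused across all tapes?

A1 (130 GB) → tape 1 (remaining 670 GB)
A2 (129 GB) → tape 1 (remaining 541 GB)
A3 (118 GB) → tape 1 (remaining 423 GB)
A4 (490 GB) → tape 2 (remaining 310 GB)
A5 (539 GB) → tape 3 (remaining 261 GB)
A6 (685 GB) → tape 4 (remaining 115 GB)
A7 (230 GB) → tape 5 (remaining 570 GB)
A8 (370 GB) → tape 5 (remaining 200 GB)
A9 (392 GB) → tape 6 (remaining 408 GB)
A10 (311 GB) → tape 6 (remaining 97 GB)
A11 (748 GB) → tape 7 (remaining 52 GB)
A12 (657 GB) → tape 8 (remaining 143 GB)
A13 (139 GB) → tape 8 (remaining 4 GB)
A14 (676 GB) → tape 9 (remaining 124 GB)
A15 (715 GB) → tape 10 (remaining 85 GB)
A16 (404 GB) → tape 11 (remaining 396 GB)
A17 (727 GB) → tape 12 (remaining 73 GB)
12 tapes × 800 GB = 9600 GB; used 7460 GB; unused 2140 GB.

2140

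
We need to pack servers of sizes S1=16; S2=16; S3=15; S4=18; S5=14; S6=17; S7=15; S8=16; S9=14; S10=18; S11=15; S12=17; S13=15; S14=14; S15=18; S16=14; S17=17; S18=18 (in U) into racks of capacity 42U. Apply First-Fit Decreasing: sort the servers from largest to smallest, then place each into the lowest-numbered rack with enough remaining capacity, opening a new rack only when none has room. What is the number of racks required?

Sorted descending: 18, 18, 18, 18, 17, 17, 17, 16, 16, 16, 15, 15, 15, 15, 14, 14, 14, 14.
18U → rack 1 (remaining 24U)
18U → rack 1 (remaining 6U)
18U → rack 2 (remaining 24U)
18U → rack 2 (remaining 6U)
17U → rack 3 (remaining 25U)
17U → rack 3 (remaining 8U)
17U → rack 4 (remaining 25U)
16U → rack 4 (remaining 9U)
16U → rack 5 (remaining 26U)
16U → rack 5 (remaining 10U)
15U → rack 6 (remaining 27U)
15U → rack 6 (remaining 12U)
15U → rack 7 (remaining 27U)
15U → rack 7 (remaining 12U)
14U → rack 8 (remaining 28U)
14U → rack 8 (remaining 14U)
14U → rack 8 (remaining 0U)
14U → rack 9 (remaining 28U)

9 racks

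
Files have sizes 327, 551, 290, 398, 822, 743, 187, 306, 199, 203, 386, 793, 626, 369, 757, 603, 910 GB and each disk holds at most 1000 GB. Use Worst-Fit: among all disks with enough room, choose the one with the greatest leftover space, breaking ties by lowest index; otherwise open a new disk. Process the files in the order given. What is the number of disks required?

11 disks

Put 327 GB in disk 1; 673 GB remain.
Put 551 GB in disk 1; 122 GB remain.
Put 290 GB in disk 2; 710 GB remain.
Put 398 GB in disk 2; 312 GB remain.
Put 822 GB in disk 3; 178 GB remain.
Put 743 GB in disk 4; 257 GB remain.
Put 187 GB in disk 2; 125 GB remain.
Put 306 GB in disk 5; 694 GB remain.
Put 199 GB in disk 5; 495 GB remain.
Put 203 GB in disk 5; 292 GB remain.
Put 386 GB in disk 6; 614 GB remain.
Put 793 GB in disk 7; 207 GB remain.
Put 626 GB in disk 8; 374 GB remain.
Put 369 GB in disk 6; 245 GB remain.
Put 757 GB in disk 9; 243 GB remain.
Put 603 GB in disk 10; 397 GB remain.
Put 910 GB in disk 11; 90 GB remain.
Final disks: [327,551] [290,398,187] [822] [743] [306,199,203] [386,369] [793] [626] [757] [603] [910].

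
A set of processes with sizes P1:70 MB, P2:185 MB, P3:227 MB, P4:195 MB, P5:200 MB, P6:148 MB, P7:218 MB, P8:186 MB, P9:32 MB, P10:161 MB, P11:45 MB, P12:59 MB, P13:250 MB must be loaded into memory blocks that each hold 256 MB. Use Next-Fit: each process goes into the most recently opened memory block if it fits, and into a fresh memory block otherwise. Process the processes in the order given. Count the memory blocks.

Put P1 (70 MB) in memory block 1; 186 MB remain.
Put P2 (185 MB) in memory block 1; 1 MB remain.
Put P3 (227 MB) in memory block 2; 29 MB remain.
Put P4 (195 MB) in memory block 3; 61 MB remain.
Put P5 (200 MB) in memory block 4; 56 MB remain.
Put P6 (148 MB) in memory block 5; 108 MB remain.
Put P7 (218 MB) in memory block 6; 38 MB remain.
Put P8 (186 MB) in memory block 7; 70 MB remain.
Put P9 (32 MB) in memory block 7; 38 MB remain.
Put P10 (161 MB) in memory block 8; 95 MB remain.
Put P11 (45 MB) in memory block 8; 50 MB remain.
Put P12 (59 MB) in memory block 9; 197 MB remain.
Put P13 (250 MB) in memory block 10; 6 MB remain.
Final memory blocks: [70,185] [227] [195] [200] [148] [218] [186,32] [161,45] [59] [250].

10 memory blocks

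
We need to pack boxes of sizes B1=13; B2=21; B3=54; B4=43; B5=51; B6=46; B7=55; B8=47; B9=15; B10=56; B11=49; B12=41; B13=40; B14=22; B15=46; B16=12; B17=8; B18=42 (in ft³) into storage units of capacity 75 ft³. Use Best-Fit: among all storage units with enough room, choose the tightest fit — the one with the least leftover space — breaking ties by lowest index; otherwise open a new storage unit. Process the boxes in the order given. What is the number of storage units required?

storage unit 1: place B1 (13 ft³), 62 ft³ left
storage unit 1: place B2 (21 ft³), 41 ft³ left
storage unit 2: place B3 (54 ft³), 21 ft³ left
storage unit 3: place B4 (43 ft³), 32 ft³ left
storage unit 4: place B5 (51 ft³), 24 ft³ left
storage unit 5: place B6 (46 ft³), 29 ft³ left
storage unit 6: place B7 (55 ft³), 20 ft³ left
storage unit 7: place B8 (47 ft³), 28 ft³ left
storage unit 6: place B9 (15 ft³), 5 ft³ left
storage unit 8: place B10 (56 ft³), 19 ft³ left
storage unit 9: place B11 (49 ft³), 26 ft³ left
storage unit 1: place B12 (41 ft³), 0 ft³ left
storage unit 10: place B13 (40 ft³), 35 ft³ left
storage unit 4: place B14 (22 ft³), 2 ft³ left
storage unit 11: place B15 (46 ft³), 29 ft³ left
storage unit 8: place B16 (12 ft³), 7 ft³ left
storage unit 2: place B17 (8 ft³), 13 ft³ left
storage unit 12: place B18 (42 ft³), 33 ft³ left
Final storage units: [13,21,41] [54,8] [43] [51,22] [46] [55,15] [47] [56,12] [49] [40] [46] [42].

12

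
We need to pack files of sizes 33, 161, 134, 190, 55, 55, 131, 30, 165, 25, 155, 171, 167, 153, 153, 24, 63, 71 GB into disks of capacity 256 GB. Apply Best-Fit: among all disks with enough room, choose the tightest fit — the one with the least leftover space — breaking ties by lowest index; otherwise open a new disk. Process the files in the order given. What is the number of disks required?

33 GB → disk 1 (remaining 223 GB)
161 GB → disk 1 (remaining 62 GB)
134 GB → disk 2 (remaining 122 GB)
190 GB → disk 3 (remaining 66 GB)
55 GB → disk 1 (remaining 7 GB)
55 GB → disk 3 (remaining 11 GB)
131 GB → disk 4 (remaining 125 GB)
30 GB → disk 2 (remaining 92 GB)
165 GB → disk 5 (remaining 91 GB)
25 GB → disk 5 (remaining 66 GB)
155 GB → disk 6 (remaining 101 GB)
171 GB → disk 7 (remaining 85 GB)
167 GB → disk 8 (remaining 89 GB)
153 GB → disk 9 (remaining 103 GB)
153 GB → disk 10 (remaining 103 GB)
24 GB → disk 5 (remaining 42 GB)
63 GB → disk 7 (remaining 22 GB)
71 GB → disk 8 (remaining 18 GB)
Final disks: [33,161,55] [134,30] [190,55] [131] [165,25,24] [155] [171,63] [167,71] [153] [153].

10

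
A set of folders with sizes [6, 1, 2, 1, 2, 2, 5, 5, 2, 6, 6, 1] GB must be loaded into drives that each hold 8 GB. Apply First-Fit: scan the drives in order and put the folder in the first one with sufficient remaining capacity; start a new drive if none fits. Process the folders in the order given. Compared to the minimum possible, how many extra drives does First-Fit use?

First-Fit: [6,1,1] [2,2,2,2] [5,1] [5] [6] [6] → 6 drives.
Total size 39 GB; any packing needs at least ⌈39/8⌉ = 5 drives.
An optimal packing achieves that bound: [6,2] [6,2] [6,2] [5,2,1] [5,1,1] → 5 drives.
Excess: 6 − 5 = 1.

1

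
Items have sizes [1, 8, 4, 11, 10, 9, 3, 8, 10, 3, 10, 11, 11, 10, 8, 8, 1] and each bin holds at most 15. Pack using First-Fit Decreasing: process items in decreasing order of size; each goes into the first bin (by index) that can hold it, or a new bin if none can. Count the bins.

12

Sorted descending: 11, 11, 11, 10, 10, 10, 10, 9, 8, 8, 8, 8, 4, 3, 3, 1, 1.
11 → bin 1 (remaining 4)
11 → bin 2 (remaining 4)
11 → bin 3 (remaining 4)
10 → bin 4 (remaining 5)
10 → bin 5 (remaining 5)
10 → bin 6 (remaining 5)
10 → bin 7 (remaining 5)
9 → bin 8 (remaining 6)
8 → bin 9 (remaining 7)
8 → bin 10 (remaining 7)
8 → bin 11 (remaining 7)
8 → bin 12 (remaining 7)
4 → bin 1 (remaining 0)
3 → bin 2 (remaining 1)
3 → bin 3 (remaining 1)
1 → bin 2 (remaining 0)
1 → bin 3 (remaining 0)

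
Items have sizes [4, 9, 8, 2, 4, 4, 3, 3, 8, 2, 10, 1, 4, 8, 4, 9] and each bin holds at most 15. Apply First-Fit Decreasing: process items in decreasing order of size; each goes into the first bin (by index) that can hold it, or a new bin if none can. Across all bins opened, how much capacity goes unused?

Sorted descending: 10, 9, 9, 8, 8, 8, 4, 4, 4, 4, 4, 3, 3, 2, 2, 1.
Put 10 in bin 1; 5 remain.
Put 9 in bin 2; 6 remain.
Put 9 in bin 3; 6 remain.
Put 8 in bin 4; 7 remain.
Put 8 in bin 5; 7 remain.
Put 8 in bin 6; 7 remain.
Put 4 in bin 1; 1 remain.
Put 4 in bin 2; 2 remain.
Put 4 in bin 3; 2 remain.
Put 4 in bin 4; 3 remain.
Put 4 in bin 5; 3 remain.
Put 3 in bin 4; 0 remain.
Put 3 in bin 5; 0 remain.
Put 2 in bin 2; 0 remain.
Put 2 in bin 3; 0 remain.
Put 1 in bin 1; 0 remain.
6 bins × 15 = 90; used 83; unused 7.

7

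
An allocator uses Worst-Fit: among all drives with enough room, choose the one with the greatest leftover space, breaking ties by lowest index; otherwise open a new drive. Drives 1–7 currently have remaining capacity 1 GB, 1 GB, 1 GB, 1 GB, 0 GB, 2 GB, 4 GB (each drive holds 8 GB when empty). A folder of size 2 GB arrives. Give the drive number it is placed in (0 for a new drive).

Drives with room: drive 6 (2 GB), drive 7 (4 GB).
Most room is drive 7 with 4 GB free.

7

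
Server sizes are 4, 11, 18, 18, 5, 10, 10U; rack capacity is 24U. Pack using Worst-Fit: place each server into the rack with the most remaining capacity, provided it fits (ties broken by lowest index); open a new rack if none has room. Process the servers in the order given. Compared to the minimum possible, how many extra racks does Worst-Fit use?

Worst-Fit: [4,11,5] [18] [18] [10,10] → 4 racks.
Total size 76U; any packing needs at least ⌈76/24⌉ = 4 racks.
So 4 is already optimal.

0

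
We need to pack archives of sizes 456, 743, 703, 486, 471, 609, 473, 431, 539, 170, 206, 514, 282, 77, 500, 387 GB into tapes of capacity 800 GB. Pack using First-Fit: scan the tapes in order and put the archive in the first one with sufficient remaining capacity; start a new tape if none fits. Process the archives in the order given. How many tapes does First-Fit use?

12

456 GB → tape 1 (remaining 344 GB)
743 GB → tape 2 (remaining 57 GB)
703 GB → tape 3 (remaining 97 GB)
486 GB → tape 4 (remaining 314 GB)
471 GB → tape 5 (remaining 329 GB)
609 GB → tape 6 (remaining 191 GB)
473 GB → tape 7 (remaining 327 GB)
431 GB → tape 8 (remaining 369 GB)
539 GB → tape 9 (remaining 261 GB)
170 GB → tape 1 (remaining 174 GB)
206 GB → tape 4 (remaining 108 GB)
514 GB → tape 10 (remaining 286 GB)
282 GB → tape 5 (remaining 47 GB)
77 GB → tape 1 (remaining 97 GB)
500 GB → tape 11 (remaining 300 GB)
387 GB → tape 12 (remaining 413 GB)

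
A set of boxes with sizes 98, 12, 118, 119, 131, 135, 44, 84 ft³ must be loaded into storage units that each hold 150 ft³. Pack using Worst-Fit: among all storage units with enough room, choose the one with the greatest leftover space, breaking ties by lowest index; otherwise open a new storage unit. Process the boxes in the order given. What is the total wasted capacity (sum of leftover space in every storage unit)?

159

storage unit 1: place 98 ft³, 52 ft³ left
storage unit 1: place 12 ft³, 40 ft³ left
storage unit 2: place 118 ft³, 32 ft³ left
storage unit 3: place 119 ft³, 31 ft³ left
storage unit 4: place 131 ft³, 19 ft³ left
storage unit 5: place 135 ft³, 15 ft³ left
storage unit 6: place 44 ft³, 106 ft³ left
storage unit 6: place 84 ft³, 22 ft³ left
6 storage units × 150 ft³ = 900 ft³; used 741 ft³; unused 159 ft³.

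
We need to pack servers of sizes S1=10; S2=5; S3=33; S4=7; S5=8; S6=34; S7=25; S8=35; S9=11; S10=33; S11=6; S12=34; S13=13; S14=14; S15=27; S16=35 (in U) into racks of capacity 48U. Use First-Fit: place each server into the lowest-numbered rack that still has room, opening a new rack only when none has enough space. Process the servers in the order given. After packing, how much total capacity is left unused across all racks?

Put S1 (10U) in rack 1; 38U remain.
Put S2 (5U) in rack 1; 33U remain.
Put S3 (33U) in rack 1; 0U remain.
Put S4 (7U) in rack 2; 41U remain.
Put S5 (8U) in rack 2; 33U remain.
Put S6 (34U) in rack 3; 14U remain.
Put S7 (25U) in rack 2; 8U remain.
Put S8 (35U) in rack 4; 13U remain.
Put S9 (11U) in rack 3; 3U remain.
Put S10 (33U) in rack 5; 15U remain.
Put S11 (6U) in rack 2; 2U remain.
Put S12 (34U) in rack 6; 14U remain.
Put S13 (13U) in rack 4; 0U remain.
Put S14 (14U) in rack 5; 1U remain.
Put S15 (27U) in rack 7; 21U remain.
Put S16 (35U) in rack 8; 13U remain.
8 racks × 48U = 384U; used 330U; unused 54U.

54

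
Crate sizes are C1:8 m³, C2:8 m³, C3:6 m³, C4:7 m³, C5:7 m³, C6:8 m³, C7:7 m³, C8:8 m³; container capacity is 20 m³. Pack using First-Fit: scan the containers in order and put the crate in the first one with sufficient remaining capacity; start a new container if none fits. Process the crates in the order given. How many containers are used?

4 containers

container 1: place C1 (8 m³), 12 m³ left
container 1: place C2 (8 m³), 4 m³ left
container 2: place C3 (6 m³), 14 m³ left
container 2: place C4 (7 m³), 7 m³ left
container 2: place C5 (7 m³), 0 m³ left
container 3: place C6 (8 m³), 12 m³ left
container 3: place C7 (7 m³), 5 m³ left
container 4: place C8 (8 m³), 12 m³ left
Final containers: [8,8] [6,7,7] [8,7] [8].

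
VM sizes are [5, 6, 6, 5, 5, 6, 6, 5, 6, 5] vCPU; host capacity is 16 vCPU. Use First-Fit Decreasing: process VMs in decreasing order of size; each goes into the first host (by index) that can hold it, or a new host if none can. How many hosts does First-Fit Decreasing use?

Sorted descending: 6, 6, 6, 6, 6, 5, 5, 5, 5, 5.
Put 6 vCPU in host 1; 10 vCPU remain.
Put 6 vCPU in host 1; 4 vCPU remain.
Put 6 vCPU in host 2; 10 vCPU remain.
Put 6 vCPU in host 2; 4 vCPU remain.
Put 6 vCPU in host 3; 10 vCPU remain.
Put 5 vCPU in host 3; 5 vCPU remain.
Put 5 vCPU in host 3; 0 vCPU remain.
Put 5 vCPU in host 4; 11 vCPU remain.
Put 5 vCPU in host 4; 6 vCPU remain.
Put 5 vCPU in host 4; 1 vCPU remain.
Final hosts: [6,6] [6,6] [6,5,5] [5,5,5].

4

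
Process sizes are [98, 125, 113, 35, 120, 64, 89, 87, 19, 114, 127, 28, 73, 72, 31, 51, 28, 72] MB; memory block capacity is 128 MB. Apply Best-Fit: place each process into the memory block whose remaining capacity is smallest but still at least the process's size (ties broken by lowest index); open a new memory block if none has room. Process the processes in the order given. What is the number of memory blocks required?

98 MB → memory block 1 (remaining 30 MB)
125 MB → memory block 2 (remaining 3 MB)
113 MB → memory block 3 (remaining 15 MB)
35 MB → memory block 4 (remaining 93 MB)
120 MB → memory block 5 (remaining 8 MB)
64 MB → memory block 4 (remaining 29 MB)
89 MB → memory block 6 (remaining 39 MB)
87 MB → memory block 7 (remaining 41 MB)
19 MB → memory block 4 (remaining 10 MB)
114 MB → memory block 8 (remaining 14 MB)
127 MB → memory block 9 (remaining 1 MB)
28 MB → memory block 1 (remaining 2 MB)
73 MB → memory block 10 (remaining 55 MB)
72 MB → memory block 11 (remaining 56 MB)
31 MB → memory block 6 (remaining 8 MB)
51 MB → memory block 10 (remaining 4 MB)
28 MB → memory block 7 (remaining 13 MB)
72 MB → memory block 12 (remaining 56 MB)
Final memory blocks: [98,28] [125] [113] [35,64,19] [120] [89,31] [87,28] [114] [127] [73,51] [72] [72].

12 memory blocks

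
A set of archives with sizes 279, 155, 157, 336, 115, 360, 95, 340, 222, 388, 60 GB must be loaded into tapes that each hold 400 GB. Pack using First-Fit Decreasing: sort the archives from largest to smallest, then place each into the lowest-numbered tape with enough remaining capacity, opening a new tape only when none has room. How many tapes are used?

7 tapes

Sorted descending: 388, 360, 340, 336, 279, 222, 157, 155, 115, 95, 60.
388 GB → tape 1 (remaining 12 GB)
360 GB → tape 2 (remaining 40 GB)
340 GB → tape 3 (remaining 60 GB)
336 GB → tape 4 (remaining 64 GB)
279 GB → tape 5 (remaining 121 GB)
222 GB → tape 6 (remaining 178 GB)
157 GB → tape 6 (remaining 21 GB)
155 GB → tape 7 (remaining 245 GB)
115 GB → tape 5 (remaining 6 GB)
95 GB → tape 7 (remaining 150 GB)
60 GB → tape 3 (remaining 0 GB)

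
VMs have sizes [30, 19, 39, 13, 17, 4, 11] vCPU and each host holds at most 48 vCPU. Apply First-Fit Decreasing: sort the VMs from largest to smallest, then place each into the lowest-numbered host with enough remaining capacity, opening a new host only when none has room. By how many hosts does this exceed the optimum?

First-Fit Decreasing: [39,4] [30,17] [19,13,11] → 3 hosts.
Total size 133 vCPU; any packing needs at least ⌈133/48⌉ = 3 hosts.
So 3 is already optimal.

0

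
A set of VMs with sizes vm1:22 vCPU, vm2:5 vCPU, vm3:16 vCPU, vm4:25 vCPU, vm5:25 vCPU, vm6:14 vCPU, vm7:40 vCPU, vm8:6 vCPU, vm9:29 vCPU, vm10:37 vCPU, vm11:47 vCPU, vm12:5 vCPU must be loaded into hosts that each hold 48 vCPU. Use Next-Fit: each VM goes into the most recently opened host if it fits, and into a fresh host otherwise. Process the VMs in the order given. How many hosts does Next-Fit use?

vm1 (22 vCPU) → host 1 (remaining 26 vCPU)
vm2 (5 vCPU) → host 1 (remaining 21 vCPU)
vm3 (16 vCPU) → host 1 (remaining 5 vCPU)
vm4 (25 vCPU) → host 2 (remaining 23 vCPU)
vm5 (25 vCPU) → host 3 (remaining 23 vCPU)
vm6 (14 vCPU) → host 3 (remaining 9 vCPU)
vm7 (40 vCPU) → host 4 (remaining 8 vCPU)
vm8 (6 vCPU) → host 4 (remaining 2 vCPU)
vm9 (29 vCPU) → host 5 (remaining 19 vCPU)
vm10 (37 vCPU) → host 6 (remaining 11 vCPU)
vm11 (47 vCPU) → host 7 (remaining 1 vCPU)
vm12 (5 vCPU) → host 8 (remaining 43 vCPU)
Final hosts: [22,5,16] [25] [25,14] [40,6] [29] [37] [47] [5].

8 hosts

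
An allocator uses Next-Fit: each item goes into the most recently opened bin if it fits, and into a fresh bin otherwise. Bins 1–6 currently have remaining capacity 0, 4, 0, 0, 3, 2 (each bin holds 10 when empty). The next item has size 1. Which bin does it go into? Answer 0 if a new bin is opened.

Next-Fit only looks at bin 6, which has 2 free.
1 fits there.

6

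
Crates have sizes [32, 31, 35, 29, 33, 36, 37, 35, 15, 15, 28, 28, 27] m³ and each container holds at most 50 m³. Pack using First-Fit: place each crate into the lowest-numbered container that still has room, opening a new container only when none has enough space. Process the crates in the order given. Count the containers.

container 1: place 32 m³, 18 m³ left
container 2: place 31 m³, 19 m³ left
container 3: place 35 m³, 15 m³ left
container 4: place 29 m³, 21 m³ left
container 5: place 33 m³, 17 m³ left
container 6: place 36 m³, 14 m³ left
container 7: place 37 m³, 13 m³ left
container 8: place 35 m³, 15 m³ left
container 1: place 15 m³, 3 m³ left
container 2: place 15 m³, 4 m³ left
container 9: place 28 m³, 22 m³ left
container 10: place 28 m³, 22 m³ left
container 11: place 27 m³, 23 m³ left

11 containers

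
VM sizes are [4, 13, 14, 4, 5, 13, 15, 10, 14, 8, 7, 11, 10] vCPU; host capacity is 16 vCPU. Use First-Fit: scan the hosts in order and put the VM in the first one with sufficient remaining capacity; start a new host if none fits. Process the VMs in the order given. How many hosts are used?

10 hosts

4 vCPU → host 1 (remaining 12 vCPU)
13 vCPU → host 2 (remaining 3 vCPU)
14 vCPU → host 3 (remaining 2 vCPU)
4 vCPU → host 1 (remaining 8 vCPU)
5 vCPU → host 1 (remaining 3 vCPU)
13 vCPU → host 4 (remaining 3 vCPU)
15 vCPU → host 5 (remaining 1 vCPU)
10 vCPU → host 6 (remaining 6 vCPU)
14 vCPU → host 7 (remaining 2 vCPU)
8 vCPU → host 8 (remaining 8 vCPU)
7 vCPU → host 8 (remaining 1 vCPU)
11 vCPU → host 9 (remaining 5 vCPU)
10 vCPU → host 10 (remaining 6 vCPU)
Final hosts: [4,4,5] [13] [14] [13] [15] [10] [14] [8,7] [11] [10].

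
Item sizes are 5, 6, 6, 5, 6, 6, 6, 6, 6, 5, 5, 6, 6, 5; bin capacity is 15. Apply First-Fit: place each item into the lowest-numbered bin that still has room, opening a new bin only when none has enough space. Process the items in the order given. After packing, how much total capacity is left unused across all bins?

bin 1: place 5, 10 left
bin 1: place 6, 4 left
bin 2: place 6, 9 left
bin 2: place 5, 4 left
bin 3: place 6, 9 left
bin 3: place 6, 3 left
bin 4: place 6, 9 left
bin 4: place 6, 3 left
bin 5: place 6, 9 left
bin 5: place 5, 4 left
bin 6: place 5, 10 left
bin 6: place 6, 4 left
bin 7: place 6, 9 left
bin 7: place 5, 4 left
7 bins × 15 = 105; used 79; unused 26.

26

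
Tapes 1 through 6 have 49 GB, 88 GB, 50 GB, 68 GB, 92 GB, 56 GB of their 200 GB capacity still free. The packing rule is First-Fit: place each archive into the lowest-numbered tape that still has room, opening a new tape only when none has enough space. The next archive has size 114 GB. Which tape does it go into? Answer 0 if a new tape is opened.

0

No tape has ≥ 114 GB free, so a new tape is opened.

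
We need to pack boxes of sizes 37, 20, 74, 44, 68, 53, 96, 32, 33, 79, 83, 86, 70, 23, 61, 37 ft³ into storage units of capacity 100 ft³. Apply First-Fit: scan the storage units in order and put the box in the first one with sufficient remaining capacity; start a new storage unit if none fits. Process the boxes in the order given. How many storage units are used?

11

Put 37 ft³ in storage unit 1; 63 ft³ remain.
Put 20 ft³ in storage unit 1; 43 ft³ remain.
Put 74 ft³ in storage unit 2; 26 ft³ remain.
Put 44 ft³ in storage unit 3; 56 ft³ remain.
Put 68 ft³ in storage unit 4; 32 ft³ remain.
Put 53 ft³ in storage unit 3; 3 ft³ remain.
Put 96 ft³ in storage unit 5; 4 ft³ remain.
Put 32 ft³ in storage unit 1; 11 ft³ remain.
Put 33 ft³ in storage unit 6; 67 ft³ remain.
Put 79 ft³ in storage unit 7; 21 ft³ remain.
Put 83 ft³ in storage unit 8; 17 ft³ remain.
Put 86 ft³ in storage unit 9; 14 ft³ remain.
Put 70 ft³ in storage unit 10; 30 ft³ remain.
Put 23 ft³ in storage unit 2; 3 ft³ remain.
Put 61 ft³ in storage unit 6; 6 ft³ remain.
Put 37 ft³ in storage unit 11; 63 ft³ remain.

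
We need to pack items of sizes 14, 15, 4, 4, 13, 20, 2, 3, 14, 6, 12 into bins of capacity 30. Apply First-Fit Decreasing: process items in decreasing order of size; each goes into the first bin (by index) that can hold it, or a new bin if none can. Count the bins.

4

Sorted descending: 20, 15, 14, 14, 13, 12, 6, 4, 4, 3, 2.
20 → bin 1 (remaining 10)
15 → bin 2 (remaining 15)
14 → bin 2 (remaining 1)
14 → bin 3 (remaining 16)
13 → bin 3 (remaining 3)
12 → bin 4 (remaining 18)
6 → bin 1 (remaining 4)
4 → bin 1 (remaining 0)
4 → bin 4 (remaining 14)
3 → bin 3 (remaining 0)
2 → bin 4 (remaining 12)
Final bins: [20,6,4] [15,14] [14,13,3] [12,4,2].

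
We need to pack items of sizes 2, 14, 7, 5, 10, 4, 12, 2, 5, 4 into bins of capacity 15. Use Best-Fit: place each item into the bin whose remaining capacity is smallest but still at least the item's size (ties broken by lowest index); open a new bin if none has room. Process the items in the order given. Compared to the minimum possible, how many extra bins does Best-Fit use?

Best-Fit: [2,7,5] [14] [10,4] [12,2] [5,4] → 5 bins.
Total size 65; any packing needs at least ⌈65/15⌉ = 5 bins.
So 5 is already optimal.

0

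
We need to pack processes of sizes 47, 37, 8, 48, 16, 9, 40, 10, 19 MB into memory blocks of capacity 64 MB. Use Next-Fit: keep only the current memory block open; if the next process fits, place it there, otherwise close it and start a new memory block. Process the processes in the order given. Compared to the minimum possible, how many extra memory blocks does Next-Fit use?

1

Next-Fit: [47] [37,8] [48,16] [9,40,10] [19] → 5 memory blocks.
Total size 234 MB; any packing needs at least ⌈234/64⌉ = 4 memory blocks.
An optimal packing achieves that bound: [48,16] [47,10] [40,19] [37,9,8] → 4 memory blocks.
Excess: 5 − 4 = 1.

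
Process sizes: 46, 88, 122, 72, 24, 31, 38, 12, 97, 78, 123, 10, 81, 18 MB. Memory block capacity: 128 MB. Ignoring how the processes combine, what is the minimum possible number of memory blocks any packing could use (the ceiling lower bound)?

Total size = 46 + 88 + 122 + 72 + 24 + 31 + 38 + 12 + 97 + 78 + 123 + 10 + 81 + 18 = 840 MB.
⌈840 / 128⌉ = 7.

7 memory blocks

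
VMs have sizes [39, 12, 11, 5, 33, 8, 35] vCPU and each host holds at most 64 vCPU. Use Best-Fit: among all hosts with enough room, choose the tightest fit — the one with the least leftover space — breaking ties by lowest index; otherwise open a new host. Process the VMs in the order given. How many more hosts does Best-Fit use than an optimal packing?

Best-Fit: [39,12,11] [5,33,8] [35] → 3 hosts.
Total size 143 vCPU; any packing needs at least ⌈143/64⌉ = 3 hosts.
So 3 is already optimal.

0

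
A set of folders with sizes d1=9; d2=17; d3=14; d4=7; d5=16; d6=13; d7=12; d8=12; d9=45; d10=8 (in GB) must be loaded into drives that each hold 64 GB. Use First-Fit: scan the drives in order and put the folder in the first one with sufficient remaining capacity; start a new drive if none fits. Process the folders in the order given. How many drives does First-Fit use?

3

drive 1: place d1 (9 GB), 55 GB left
drive 1: place d2 (17 GB), 38 GB left
drive 1: place d3 (14 GB), 24 GB left
drive 1: place d4 (7 GB), 17 GB left
drive 1: place d5 (16 GB), 1 GB left
drive 2: place d6 (13 GB), 51 GB left
drive 2: place d7 (12 GB), 39 GB left
drive 2: place d8 (12 GB), 27 GB left
drive 3: place d9 (45 GB), 19 GB left
drive 2: place d10 (8 GB), 19 GB left
Final drives: [9,17,14,7,16] [13,12,12,8] [45].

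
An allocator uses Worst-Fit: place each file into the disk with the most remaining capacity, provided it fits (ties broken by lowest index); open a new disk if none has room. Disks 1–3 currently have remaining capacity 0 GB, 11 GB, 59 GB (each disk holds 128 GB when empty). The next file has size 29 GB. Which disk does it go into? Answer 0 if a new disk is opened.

Disks with room: disk 3 (59 GB).
Most room is disk 3 with 59 GB free.

3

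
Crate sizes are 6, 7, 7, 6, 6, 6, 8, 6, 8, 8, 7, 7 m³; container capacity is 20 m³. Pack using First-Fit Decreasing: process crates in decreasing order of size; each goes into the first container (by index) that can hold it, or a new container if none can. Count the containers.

Sorted descending: 8, 8, 8, 7, 7, 7, 7, 6, 6, 6, 6, 6.
container 1: place 8 m³, 12 m³ left
container 1: place 8 m³, 4 m³ left
container 2: place 8 m³, 12 m³ left
container 2: place 7 m³, 5 m³ left
container 3: place 7 m³, 13 m³ left
container 3: place 7 m³, 6 m³ left
container 4: place 7 m³, 13 m³ left
container 3: place 6 m³, 0 m³ left
container 4: place 6 m³, 7 m³ left
container 4: place 6 m³, 1 m³ left
container 5: place 6 m³, 14 m³ left
container 5: place 6 m³, 8 m³ left

5 containers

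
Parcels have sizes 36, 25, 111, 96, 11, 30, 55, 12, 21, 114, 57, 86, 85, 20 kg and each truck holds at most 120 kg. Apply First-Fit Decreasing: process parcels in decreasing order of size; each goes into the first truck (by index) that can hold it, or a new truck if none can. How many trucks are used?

7

Sorted descending: 114, 111, 96, 86, 85, 57, 55, 36, 30, 25, 21, 20, 12, 11.
Put 114 kg in truck 1; 6 kg remain.
Put 111 kg in truck 2; 9 kg remain.
Put 96 kg in truck 3; 24 kg remain.
Put 86 kg in truck 4; 34 kg remain.
Put 85 kg in truck 5; 35 kg remain.
Put 57 kg in truck 6; 63 kg remain.
Put 55 kg in truck 6; 8 kg remain.
Put 36 kg in truck 7; 84 kg remain.
Put 30 kg in truck 4; 4 kg remain.
Put 25 kg in truck 5; 10 kg remain.
Put 21 kg in truck 3; 3 kg remain.
Put 20 kg in truck 7; 64 kg remain.
Put 12 kg in truck 7; 52 kg remain.
Put 11 kg in truck 7; 41 kg remain.
Final trucks: [114] [111] [96,21] [86,30] [85,25] [57,55] [36,20,12,11].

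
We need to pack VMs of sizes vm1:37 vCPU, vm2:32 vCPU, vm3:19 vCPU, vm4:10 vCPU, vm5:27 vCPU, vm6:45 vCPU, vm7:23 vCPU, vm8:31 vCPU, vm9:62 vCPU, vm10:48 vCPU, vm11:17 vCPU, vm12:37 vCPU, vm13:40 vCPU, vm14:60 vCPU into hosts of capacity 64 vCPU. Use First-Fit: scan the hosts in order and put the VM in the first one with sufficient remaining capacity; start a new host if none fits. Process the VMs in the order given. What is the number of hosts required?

host 1: place vm1 (37 vCPU), 27 vCPU left
host 2: place vm2 (32 vCPU), 32 vCPU left
host 1: place vm3 (19 vCPU), 8 vCPU left
host 2: place vm4 (10 vCPU), 22 vCPU left
host 3: place vm5 (27 vCPU), 37 vCPU left
host 4: place vm6 (45 vCPU), 19 vCPU left
host 3: place vm7 (23 vCPU), 14 vCPU left
host 5: place vm8 (31 vCPU), 33 vCPU left
host 6: place vm9 (62 vCPU), 2 vCPU left
host 7: place vm10 (48 vCPU), 16 vCPU left
host 2: place vm11 (17 vCPU), 5 vCPU left
host 8: place vm12 (37 vCPU), 27 vCPU left
host 9: place vm13 (40 vCPU), 24 vCPU left
host 10: place vm14 (60 vCPU), 4 vCPU left
Final hosts: [37,19] [32,10,17] [27,23] [45] [31] [62] [48] [37] [40] [60].

10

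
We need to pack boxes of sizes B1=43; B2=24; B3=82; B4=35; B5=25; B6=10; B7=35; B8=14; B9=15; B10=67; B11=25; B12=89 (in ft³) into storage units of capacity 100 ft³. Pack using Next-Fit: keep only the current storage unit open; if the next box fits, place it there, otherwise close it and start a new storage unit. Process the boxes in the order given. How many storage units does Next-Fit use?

6

B1 (43 ft³) → storage unit 1 (remaining 57 ft³)
B2 (24 ft³) → storage unit 1 (remaining 33 ft³)
B3 (82 ft³) → storage unit 2 (remaining 18 ft³)
B4 (35 ft³) → storage unit 3 (remaining 65 ft³)
B5 (25 ft³) → storage unit 3 (remaining 40 ft³)
B6 (10 ft³) → storage unit 3 (remaining 30 ft³)
B7 (35 ft³) → storage unit 4 (remaining 65 ft³)
B8 (14 ft³) → storage unit 4 (remaining 51 ft³)
B9 (15 ft³) → storage unit 4 (remaining 36 ft³)
B10 (67 ft³) → storage unit 5 (remaining 33 ft³)
B11 (25 ft³) → storage unit 5 (remaining 8 ft³)
B12 (89 ft³) → storage unit 6 (remaining 11 ft³)
Final storage units: [43,24] [82] [35,25,10] [35,14,15] [67,25] [89].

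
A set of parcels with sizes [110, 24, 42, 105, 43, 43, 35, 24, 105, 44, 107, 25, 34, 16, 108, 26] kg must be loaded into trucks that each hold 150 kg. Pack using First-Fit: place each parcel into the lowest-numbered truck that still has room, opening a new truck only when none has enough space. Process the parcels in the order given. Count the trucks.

truck 1: place 110 kg, 40 kg left
truck 1: place 24 kg, 16 kg left
truck 2: place 42 kg, 108 kg left
truck 2: place 105 kg, 3 kg left
truck 3: place 43 kg, 107 kg left
truck 3: place 43 kg, 64 kg left
truck 3: place 35 kg, 29 kg left
truck 3: place 24 kg, 5 kg left
truck 4: place 105 kg, 45 kg left
truck 4: place 44 kg, 1 kg left
truck 5: place 107 kg, 43 kg left
truck 5: place 25 kg, 18 kg left
truck 6: place 34 kg, 116 kg left
truck 1: place 16 kg, 0 kg left
truck 6: place 108 kg, 8 kg left
truck 7: place 26 kg, 124 kg left

7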